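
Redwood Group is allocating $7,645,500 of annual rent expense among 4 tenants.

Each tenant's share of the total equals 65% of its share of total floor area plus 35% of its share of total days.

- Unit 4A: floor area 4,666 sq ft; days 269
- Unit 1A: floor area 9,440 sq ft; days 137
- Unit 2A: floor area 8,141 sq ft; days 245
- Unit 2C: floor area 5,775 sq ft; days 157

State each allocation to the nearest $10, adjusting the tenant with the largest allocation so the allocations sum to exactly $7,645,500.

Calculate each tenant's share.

Unit 4A: $1,718,370; Unit 1A: $2,127,860; Unit 2A: $2,255,150; Unit 2C: $1,544,120

Totals — floor area 28,022, days 808.
Blended shares (65% floor area + 35% days): Unit 4A 0.2248; Unit 1A 0.2783; Unit 2A 0.2950; Unit 2C 0.2020.
Pro-rata amounts: Unit 4A 1,718,365.07; Unit 1A 2,127,856.32; Unit 2A 2,255,157.69; Unit 2C 1,544,120.91.
After rounding ($10): Unit 4A $1,718,370; Unit 1A $2,127,860; Unit 2A $2,255,160; Unit 2C $1,544,120. Sum = $7,645,510.
Difference $7,645,500 − $7,645,510 = −$10 applied to largest allocation (Unit 2A): Unit 2A becomes $2,255,150.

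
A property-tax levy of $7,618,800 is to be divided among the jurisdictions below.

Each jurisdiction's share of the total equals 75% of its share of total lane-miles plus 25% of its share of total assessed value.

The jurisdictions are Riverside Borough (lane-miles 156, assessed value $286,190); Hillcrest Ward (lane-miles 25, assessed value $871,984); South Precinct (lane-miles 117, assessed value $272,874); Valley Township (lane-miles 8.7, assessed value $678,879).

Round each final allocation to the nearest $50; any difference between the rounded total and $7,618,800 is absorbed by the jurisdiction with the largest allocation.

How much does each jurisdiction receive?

Riverside Borough: $3,164,750; Hillcrest Ward: $1,252,950; South Precinct: $2,426,150; Valley Township: $774,950

Totals — lane-miles 306.7, assessed value 2,109,927.
Blended shares (75% lane-miles + 25% assessed value): Riverside Borough 0.4154; Hillcrest Ward 0.1645; South Precinct 0.3184; Valley Township 0.1017.
Unrounded shares: Riverside Borough 3,164,774.97; Hillcrest Ward 1,252,941.17; South Precinct 2,426,148.70; Valley Township 774,935.16.
After rounding ($50): Riverside Borough $3,164,750; Hillcrest Ward $1,252,950; South Precinct $2,426,150; Valley Township $774,950. Sum = $7,618,800.
No rounding difference to absorb.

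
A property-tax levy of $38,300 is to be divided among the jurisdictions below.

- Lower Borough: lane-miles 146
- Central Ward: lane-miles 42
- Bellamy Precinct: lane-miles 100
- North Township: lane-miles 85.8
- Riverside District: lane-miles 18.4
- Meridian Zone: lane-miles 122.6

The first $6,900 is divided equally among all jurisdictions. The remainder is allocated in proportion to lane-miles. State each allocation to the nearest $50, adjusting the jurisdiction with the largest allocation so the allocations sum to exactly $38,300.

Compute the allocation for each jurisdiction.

$6,900 shared equally gives $1,150 per jurisdiction.
Remainder $31,400 by lane-miles (total 514.8): Lower Borough 8,905.21 → $8,900; Central Ward 2,561.77 → $2,550; Bellamy Precinct 6,099.46 → $6,100; North Township 5,233.33 → $5,250; Riverside District 1,122.30 → $1,100; Meridian Zone 7,477.93 → $7,500.
Totals: Lower Borough $1,150 + $8,900 = $10,050; Central Ward $1,150 + $2,550 = $3,700; Bellamy Precinct $1,150 + $6,100 = $7,250; North Township $1,150 + $5,250 = $6,400; Riverside District $1,150 + $1,100 = $2,250; Meridian Zone $1,150 + $7,500 = $8,650.

Lower Borough: $10,050 | Central Ward: $3,700 | Bellamy Precinct: $7,250 | North Township: $6,400 | Riverside District: $2,250 | Meridian Zone: $8,650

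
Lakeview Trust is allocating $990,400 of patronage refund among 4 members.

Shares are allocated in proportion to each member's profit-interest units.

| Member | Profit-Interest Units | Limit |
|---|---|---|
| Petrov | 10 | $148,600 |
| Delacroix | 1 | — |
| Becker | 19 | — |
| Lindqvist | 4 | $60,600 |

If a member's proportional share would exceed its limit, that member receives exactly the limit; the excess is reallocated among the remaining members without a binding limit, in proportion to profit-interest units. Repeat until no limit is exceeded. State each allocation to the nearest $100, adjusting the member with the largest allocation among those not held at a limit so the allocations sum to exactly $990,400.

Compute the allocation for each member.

Petrov: $148,600 | Delacroix: $39,100 | Becker: $742,100 | Lindqvist: $60,600

Total profit-interest units = 34.
Pro-rata shares before constraints: Petrov 291,294.12; Delacroix 29,129.41; Becker 553,458.82; Lindqvist 116,517.65.
Held at cap: Petrov ($148,600), Lindqvist ($60,600); remaining pool $781,200 reallocated over remaining profit-interest units 20.
Redistributed shares: Delacroix 39,060.00 → $39,100; Becker 742,140.00 → $742,100.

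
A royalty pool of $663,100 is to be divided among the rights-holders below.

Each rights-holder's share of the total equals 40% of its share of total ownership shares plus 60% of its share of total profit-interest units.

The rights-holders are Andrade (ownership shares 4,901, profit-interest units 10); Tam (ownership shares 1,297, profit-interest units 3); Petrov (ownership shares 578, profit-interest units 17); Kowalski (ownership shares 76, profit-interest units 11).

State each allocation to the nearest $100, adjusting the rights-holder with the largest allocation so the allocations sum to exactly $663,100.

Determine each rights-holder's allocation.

Andrade: $286,800; Tam: $79,300; Petrov: $187,300; Kowalski: $109,700

Totals — ownership shares 6,852, profit-interest units 41.
Blended shares (40% ownership shares + 60% profit-interest units): Andrade 0.4324; Tam 0.1196; Petrov 0.2825; Kowalski 0.1654.
Pro-rata amounts: Andrade 286,756.08; Tam 79,318.40; Petrov 187,340.64; Kowalski 109,684.88.
At nearest $100: Andrade $286,800; Tam $79,300; Petrov $187,300; Kowalski $109,700. Sum = $663,100.
Rounded total matches; no reconciliation needed.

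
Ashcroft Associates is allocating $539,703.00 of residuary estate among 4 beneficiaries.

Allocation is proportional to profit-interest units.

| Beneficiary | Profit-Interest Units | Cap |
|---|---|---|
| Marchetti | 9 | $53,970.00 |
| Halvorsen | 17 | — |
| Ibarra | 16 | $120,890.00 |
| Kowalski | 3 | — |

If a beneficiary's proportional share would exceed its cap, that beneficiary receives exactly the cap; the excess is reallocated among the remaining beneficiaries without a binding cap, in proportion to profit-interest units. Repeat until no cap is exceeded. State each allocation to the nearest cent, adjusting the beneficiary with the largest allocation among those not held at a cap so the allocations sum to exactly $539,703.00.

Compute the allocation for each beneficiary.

Combined profit-interest units = 45.
Proportional shares (ignoring caps): Marchetti 107,940.6000; Halvorsen 203,887.8000; Ibarra 191,894.4000; Kowalski 35,980.2000.
Cap binds for Marchetti ($53,970.00), Ibarra ($120,890.00); balance $364,843.00 reallocated over remaining profit-interest units 20.
Shares after redistribution: Halvorsen 310,116.5500 → $310,116.55; Kowalski 54,726.4500 → $54,726.45.

Marchetti: $53,970.00 | Halvorsen: $310,116.55 | Ibarra: $120,890.00 | Kowalski: $54,726.45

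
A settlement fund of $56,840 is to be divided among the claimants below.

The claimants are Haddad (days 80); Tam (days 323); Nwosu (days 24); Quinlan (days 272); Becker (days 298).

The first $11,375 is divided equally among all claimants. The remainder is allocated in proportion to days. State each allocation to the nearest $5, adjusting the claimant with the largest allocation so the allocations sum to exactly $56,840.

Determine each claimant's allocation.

First tranche $11,375 split equally: $2,275 each.
Remainder $45,465 by days (total 997): Haddad 3,648.14 → $3,650; Tam 14,729.38 → $14,730; Nwosu 1,094.44 → $1,095; Quinlan 12,403.69 → $12,405; Becker 13,589.34 → $13,590.
Rounding difference −$5 on remainder applied to Tam.
Totals: Haddad $2,275 + $3,650 = $5,925; Tam $2,275 + $14,725 = $17,000; Nwosu $2,275 + $1,095 = $3,370; Quinlan $2,275 + $12,405 = $14,680; Becker $2,275 + $13,590 = $15,865.

Haddad: $5,925; Tam: $17,000; Nwosu: $3,370; Quinlan: $14,680; Becker: $15,865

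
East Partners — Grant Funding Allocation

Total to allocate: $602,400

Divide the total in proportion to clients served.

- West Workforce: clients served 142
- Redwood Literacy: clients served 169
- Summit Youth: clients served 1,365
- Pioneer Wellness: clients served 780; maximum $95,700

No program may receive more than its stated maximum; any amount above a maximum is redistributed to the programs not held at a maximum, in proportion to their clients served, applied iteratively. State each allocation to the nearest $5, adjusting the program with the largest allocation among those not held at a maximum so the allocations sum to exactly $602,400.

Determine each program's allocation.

West Workforce: $42,930 · Redwood Literacy: $51,095 · Summit Youth: $412,675 · Pioneer Wellness: $95,700

Sum of clients served: 2,456.
Proportional shares (ignoring caps): West Workforce 34,829.32; Redwood Literacy 41,451.79; Summit Youth 334,802.93; Pioneer Wellness 191,315.96.
Held at cap: Pioneer Wellness ($95,700); balance $506,700 reallocated over remaining clients served 1,676.
Redistributed shares: West Workforce 42,930.43 → $42,930; Redwood Literacy 51,093.26 → $51,095; Summit Youth 412,676.31 → $412,675.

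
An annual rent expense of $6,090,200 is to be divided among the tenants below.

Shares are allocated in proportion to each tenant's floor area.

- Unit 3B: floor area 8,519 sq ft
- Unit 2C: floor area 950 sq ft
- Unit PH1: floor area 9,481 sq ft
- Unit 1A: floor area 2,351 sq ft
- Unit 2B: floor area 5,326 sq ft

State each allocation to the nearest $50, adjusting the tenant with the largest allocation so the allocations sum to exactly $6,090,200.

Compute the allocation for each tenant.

Unit 3B: $1,948,500; Unit 2C: $217,300; Unit PH1: $2,168,450; Unit 1A: $537,750; Unit 2B: $1,218,200

Combined floor area = 26,627.
Proportional shares: Unit 3B 8,519/26,627 × $6,090,200 = 1,948,488.89; Unit 2C 950/26,627 × $6,090,200 = 217,286.59; Unit PH1 9,481/26,627 × $6,090,200 = 2,168,520.16; Unit 1A 2,351/26,627 × $6,090,200 = 537,727.13; Unit 2B 5,326/26,627 × $6,090,200 = 1,218,177.23.
Rounded to nearest $50: Unit 3B $1,948,500; Unit 2C $217,300; Unit PH1 $2,168,500; Unit 1A $537,750; Unit 2B $1,218,200. Sum = $6,090,250.
Difference $6,090,200 − $6,090,250 = −$50 applied to largest allocation (Unit PH1): Unit PH1 becomes $2,168,450.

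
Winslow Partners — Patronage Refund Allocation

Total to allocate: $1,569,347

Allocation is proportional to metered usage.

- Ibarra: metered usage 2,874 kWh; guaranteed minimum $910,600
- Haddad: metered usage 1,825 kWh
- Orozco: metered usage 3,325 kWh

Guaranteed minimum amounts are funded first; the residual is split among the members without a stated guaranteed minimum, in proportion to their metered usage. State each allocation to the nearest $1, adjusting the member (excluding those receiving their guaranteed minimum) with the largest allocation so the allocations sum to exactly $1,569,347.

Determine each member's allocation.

Ibarra: $910,600 · Haddad: $233,439 · Orozco: $425,308

Minimums first: Ibarra $910,600. Remaining pool $658,747.
Remaining pool split over remaining metered usage 5,150: Haddad 233,439.47 → $233,439; Orozco 425,307.53 → $425,308.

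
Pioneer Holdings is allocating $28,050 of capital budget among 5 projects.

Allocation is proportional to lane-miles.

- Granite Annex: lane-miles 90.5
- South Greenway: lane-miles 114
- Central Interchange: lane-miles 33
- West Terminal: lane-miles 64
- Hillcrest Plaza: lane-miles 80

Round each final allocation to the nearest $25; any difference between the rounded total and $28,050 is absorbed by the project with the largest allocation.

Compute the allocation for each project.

Granite Annex: $6,650 | South Greenway: $8,400 | Central Interchange: $2,425 | West Terminal: $4,700 | Hillcrest Plaza: $5,875

Sum of lane-miles: 381.5.
Proportional shares: Granite Annex 90.5/381.5 × $28,050 = 6,654.06; South Greenway 114/381.5 × $28,050 = 8,381.91; Central Interchange 33/381.5 × $28,050 = 2,426.34; West Terminal 64/381.5 × $28,050 = 4,705.64; Hillcrest Plaza 80/381.5 × $28,050 = 5,882.04.
At nearest $25: Granite Annex $6,650; South Greenway $8,375; Central Interchange $2,425; West Terminal $4,700; Hillcrest Plaza $5,875. Sum = $28,025.
Difference $28,050 − $28,025 = +$25 applied to largest allocation (South Greenway): South Greenway becomes $8,400.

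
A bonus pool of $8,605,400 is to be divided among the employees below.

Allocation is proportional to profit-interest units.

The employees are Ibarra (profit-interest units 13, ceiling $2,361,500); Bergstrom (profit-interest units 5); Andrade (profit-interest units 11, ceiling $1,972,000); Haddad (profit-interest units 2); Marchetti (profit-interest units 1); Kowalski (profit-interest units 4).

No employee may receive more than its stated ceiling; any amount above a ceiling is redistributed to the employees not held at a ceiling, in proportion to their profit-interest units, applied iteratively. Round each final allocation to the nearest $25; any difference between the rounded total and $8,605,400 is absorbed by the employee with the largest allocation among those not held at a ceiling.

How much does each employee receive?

Ibarra: $2,361,500 · Bergstrom: $1,779,950 · Andrade: $1,972,000 · Haddad: $711,975 · Marchetti: $356,000 · Kowalski: $1,423,975

Total profit-interest units = 36.
Pro-rata shares before constraints: Ibarra 3,107,505.56; Bergstrom 1,195,194.44; Andrade 2,629,427.78; Haddad 478,077.78; Marchetti 239,038.89; Kowalski 956,155.56.
Held at cap: Ibarra ($2,361,500), Andrade ($1,972,000); residual $4,271,900 reallocated over remaining profit-interest units 12.
Shares after redistribution: Bergstrom 1,779,958.33 → $1,779,950; Haddad 711,983.33 → $711,975; Marchetti 355,991.67 → $356,000; Kowalski 1,423,966.67 → $1,423,975.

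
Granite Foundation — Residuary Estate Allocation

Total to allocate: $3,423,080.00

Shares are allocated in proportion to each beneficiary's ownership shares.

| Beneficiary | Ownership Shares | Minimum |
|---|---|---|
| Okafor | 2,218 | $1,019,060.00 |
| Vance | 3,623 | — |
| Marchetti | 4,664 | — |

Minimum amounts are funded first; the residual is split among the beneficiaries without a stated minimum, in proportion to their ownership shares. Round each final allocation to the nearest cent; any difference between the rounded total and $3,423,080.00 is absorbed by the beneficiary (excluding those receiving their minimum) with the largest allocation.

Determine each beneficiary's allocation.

Okafor: $1,019,060.00 | Vance: $1,051,015.38 | Marchetti: $1,353,004.62

Guaranteed amounts: Okafor $1,019,060.00. Balance $2,404,020.00.
Balance split over remaining ownership shares 8,287: Vance 1,051,015.3807 → $1,051,015.38; Marchetti 1,353,004.6193 → $1,353,004.62.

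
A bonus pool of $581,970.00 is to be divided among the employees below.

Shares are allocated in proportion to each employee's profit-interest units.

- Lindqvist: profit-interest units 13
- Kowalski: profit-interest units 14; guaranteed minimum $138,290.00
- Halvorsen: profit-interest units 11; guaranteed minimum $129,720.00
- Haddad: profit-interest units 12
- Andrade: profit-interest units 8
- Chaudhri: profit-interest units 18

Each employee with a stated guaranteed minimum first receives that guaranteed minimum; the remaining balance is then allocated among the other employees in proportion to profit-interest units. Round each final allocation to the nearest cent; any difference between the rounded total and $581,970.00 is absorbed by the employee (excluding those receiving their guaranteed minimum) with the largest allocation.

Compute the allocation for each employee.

Minimums first: Kowalski $138,290.00; Halvorsen $129,720.00. Residual $313,960.00.
Residual split over remaining profit-interest units 51: Lindqvist 80,029.0196 → $80,029.02; Haddad 73,872.9412 → $73,872.94; Andrade 49,248.6275 → $49,248.63; Chaudhri 110,809.4118 → $110,809.41.

Lindqvist: $80,029.02 · Kowalski: $138,290.00 · Halvorsen: $129,720.00 · Haddad: $73,872.94 · Andrade: $49,248.63 · Chaudhri: $110,809.41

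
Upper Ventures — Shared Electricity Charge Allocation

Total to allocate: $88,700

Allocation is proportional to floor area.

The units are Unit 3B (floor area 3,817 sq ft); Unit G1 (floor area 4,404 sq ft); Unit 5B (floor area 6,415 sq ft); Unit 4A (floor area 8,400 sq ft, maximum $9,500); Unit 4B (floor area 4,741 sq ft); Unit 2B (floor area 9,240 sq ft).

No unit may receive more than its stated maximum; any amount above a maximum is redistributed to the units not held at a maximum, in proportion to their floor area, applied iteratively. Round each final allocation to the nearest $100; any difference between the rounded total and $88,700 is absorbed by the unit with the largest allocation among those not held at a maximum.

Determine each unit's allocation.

Sum of floor area: 37,017.
Pro-rata shares before constraints: Unit 3B 9,146.28; Unit G1 10,552.85; Unit 5B 15,371.60; Unit 4A 20,128.05; Unit 4B 11,360.37; Unit 2B 22,140.85.
Held at cap: Unit 4A ($9,500); balance $79,200 reallocated over remaining floor area 28,617.
Shares after redistribution: Unit 3B 10,563.87 → $10,600; Unit G1 12,188.45 → $12,200; Unit 5B 17,754.06 → $17,800; Unit 4B 13,121.12 → $13,100; Unit 2B 25,572.49 → $25,600.
Rounding difference −$100 applied to Unit 2B → $25,500.

Unit 3B: $10,600 · Unit G1: $12,200 · Unit 5B: $17,800 · Unit 4A: $9,500 · Unit 4B: $13,100 · Unit 2B: $25,500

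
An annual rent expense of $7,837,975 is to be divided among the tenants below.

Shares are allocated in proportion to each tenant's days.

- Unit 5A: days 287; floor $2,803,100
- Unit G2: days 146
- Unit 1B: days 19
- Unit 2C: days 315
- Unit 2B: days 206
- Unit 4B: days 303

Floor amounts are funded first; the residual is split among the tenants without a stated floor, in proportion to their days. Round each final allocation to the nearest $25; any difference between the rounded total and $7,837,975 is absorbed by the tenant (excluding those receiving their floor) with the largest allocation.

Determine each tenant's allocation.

Unit 5A: $2,803,100 · Unit G2: $743,275 · Unit 1B: $96,725 · Unit 2C: $1,603,625 · Unit 2B: $1,048,725 · Unit 4B: $1,542,525

Guaranteed amounts: Unit 5A $2,803,100. Residual $5,034,875.
Residual split over remaining days 989: Unit G2 743,267.69 → $743,275; Unit 1B 96,726.62 → $96,725; Unit 2C 1,603,625.51 → $1,603,625; Unit 2B 1,048,720.17 → $1,048,725; Unit 4B 1,542,535.01 → $1,542,525.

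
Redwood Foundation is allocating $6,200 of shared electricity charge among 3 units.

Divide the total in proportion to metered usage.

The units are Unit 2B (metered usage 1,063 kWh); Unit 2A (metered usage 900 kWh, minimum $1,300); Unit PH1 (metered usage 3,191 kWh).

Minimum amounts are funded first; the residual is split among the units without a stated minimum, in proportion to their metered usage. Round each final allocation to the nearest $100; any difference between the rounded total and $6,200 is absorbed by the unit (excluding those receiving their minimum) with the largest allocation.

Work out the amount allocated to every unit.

Unit 2B: $1,200 | Unit 2A: $1,300 | Unit PH1: $3,700

Guaranteed amounts: Unit 2A $1,300. Remaining pool $4,900.
Remaining pool split over remaining metered usage 4,254: Unit 2B 1,224.42 → $1,200; Unit PH1 3,675.58 → $3,700.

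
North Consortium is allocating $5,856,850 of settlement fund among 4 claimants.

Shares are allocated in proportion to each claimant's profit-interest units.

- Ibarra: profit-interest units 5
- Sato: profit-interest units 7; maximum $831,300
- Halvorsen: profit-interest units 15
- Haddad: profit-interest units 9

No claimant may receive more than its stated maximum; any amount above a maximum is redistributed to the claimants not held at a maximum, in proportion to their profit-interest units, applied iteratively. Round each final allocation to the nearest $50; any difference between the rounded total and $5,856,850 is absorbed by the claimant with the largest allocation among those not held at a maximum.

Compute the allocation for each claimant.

Ibarra: $866,450 | Sato: $831,300 | Halvorsen: $2,599,450 | Haddad: $1,559,650

Profit-interest units total: 36.
Unconstrained shares: Ibarra 813,451.39; Sato 1,138,831.94; Halvorsen 2,440,354.17; Haddad 1,464,212.50.
Held at cap: Sato ($831,300); balance $5,025,550 reallocated over remaining profit-interest units 29.
Shares after redistribution: Ibarra 866,474.14 → $866,450; Halvorsen 2,599,422.41 → $2,599,400; Haddad 1,559,653.45 → $1,559,650.
Rounding difference +$50 applied to Halvorsen → $2,599,450.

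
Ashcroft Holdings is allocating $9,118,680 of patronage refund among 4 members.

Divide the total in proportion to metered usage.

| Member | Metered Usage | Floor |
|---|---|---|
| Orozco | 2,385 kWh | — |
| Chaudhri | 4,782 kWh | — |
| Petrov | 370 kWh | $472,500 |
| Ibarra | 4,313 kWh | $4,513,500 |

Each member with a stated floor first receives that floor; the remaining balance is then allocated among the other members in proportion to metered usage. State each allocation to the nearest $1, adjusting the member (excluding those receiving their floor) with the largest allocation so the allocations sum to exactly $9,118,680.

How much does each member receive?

Orozco: $1,375,253 · Chaudhri: $2,757,427 · Petrov: $472,500 · Ibarra: $4,513,500

Guaranteed amounts: Petrov $472,500; Ibarra $4,513,500. Residual $4,132,680.
Residual split over remaining metered usage 7,167: Orozco 1,375,253.495 → $1,375,253; Chaudhri 2,757,426.505 → $2,757,427.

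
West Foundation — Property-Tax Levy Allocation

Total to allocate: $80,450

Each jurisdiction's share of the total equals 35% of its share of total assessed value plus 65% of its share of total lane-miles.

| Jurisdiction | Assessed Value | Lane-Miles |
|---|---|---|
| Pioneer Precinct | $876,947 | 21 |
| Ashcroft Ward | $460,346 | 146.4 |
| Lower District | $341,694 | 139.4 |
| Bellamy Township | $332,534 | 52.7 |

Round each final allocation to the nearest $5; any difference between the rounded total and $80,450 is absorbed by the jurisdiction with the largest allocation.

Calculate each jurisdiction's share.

Pioneer Precinct: $15,330 | Ashcroft Ward: $27,740 | Lower District: $25,060 | Bellamy Township: $12,320

Totals — assessed value 2,011,521, lane-miles 359.5.
Composite weights (35% assessed value + 65% lane-miles): Pioneer Precinct 0.1906; Ashcroft Ward 0.3448; Lower District 0.3115; Bellamy Township 0.1531.
Raw shares: Pioneer Precinct 15,330.24; Ashcroft Ward 27,739.17; Lower District 25,060.05; Bellamy Township 12,320.54.
After rounding ($5): Pioneer Precinct $15,330; Ashcroft Ward $27,740; Lower District $25,060; Bellamy Township $12,320. Sum = $80,450.
Sum already equals the total — no adjustment.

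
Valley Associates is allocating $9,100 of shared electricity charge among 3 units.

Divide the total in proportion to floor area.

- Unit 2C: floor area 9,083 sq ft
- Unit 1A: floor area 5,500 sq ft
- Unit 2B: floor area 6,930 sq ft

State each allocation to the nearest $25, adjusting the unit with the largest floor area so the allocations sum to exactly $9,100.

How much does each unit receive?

Floor area total: 9,083 + 5,500 + 6,930 = 21,513.
Unrounded shares: Unit 2C 3,842.11; Unit 1A 2,326.50; Unit 2B 2,931.39.
At nearest $25: Unit 2C $3,850; Unit 1A $2,325; Unit 2B $2,925. Sum = $9,100.
Sum already equals the total — no adjustment.

Unit 2C: $3,850; Unit 1A: $2,325; Unit 2B: $2,925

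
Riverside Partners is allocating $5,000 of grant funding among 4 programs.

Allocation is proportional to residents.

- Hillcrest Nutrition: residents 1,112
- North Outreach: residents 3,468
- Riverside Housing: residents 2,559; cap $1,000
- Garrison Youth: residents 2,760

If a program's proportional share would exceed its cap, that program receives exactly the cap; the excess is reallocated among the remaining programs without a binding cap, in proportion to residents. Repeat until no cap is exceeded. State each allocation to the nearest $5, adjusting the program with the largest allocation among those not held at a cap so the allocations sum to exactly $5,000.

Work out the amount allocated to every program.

Hillcrest Nutrition: $605 · North Outreach: $1,890 · Riverside Housing: $1,000 · Garrison Youth: $1,505

Sum of residents: 9,899.
Pro-rata shares before constraints: Hillcrest Nutrition 561.67; North Outreach 1,751.69; Riverside Housing 1,292.55; Garrison Youth 1,394.08.
Capped: Riverside Housing ($1,000); remaining pool $4,000 reallocated over remaining residents 7,340.
Redistributed shares: Hillcrest Nutrition 605.99 → $605; North Outreach 1,889.92 → $1,890; Garrison Youth 1,504.09 → $1,505.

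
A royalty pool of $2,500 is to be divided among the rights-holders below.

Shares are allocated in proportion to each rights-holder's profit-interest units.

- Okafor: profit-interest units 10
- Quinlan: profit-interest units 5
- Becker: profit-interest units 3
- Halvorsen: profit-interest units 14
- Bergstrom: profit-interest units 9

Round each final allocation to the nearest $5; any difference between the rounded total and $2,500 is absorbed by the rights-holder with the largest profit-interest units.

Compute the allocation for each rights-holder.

Sum of profit-interest units: 41.
Raw shares: Okafor 10/41 × $2,500 = 609.76; Quinlan 5/41 × $2,500 = 304.88; Becker 3/41 × $2,500 = 182.93; Halvorsen 14/41 × $2,500 = 853.66; Bergstrom 9/41 × $2,500 = 548.78.
After rounding ($5): Okafor $610; Quinlan $305; Becker $185; Halvorsen $855; Bergstrom $550. Sum = $2,505.
Difference $2,500 − $2,505 = −$5 applied to largest profit-interest units (Halvorsen): Halvorsen becomes $850.

Okafor: $610 · Quinlan: $305 · Becker: $185 · Halvorsen: $850 · Bergstrom: $550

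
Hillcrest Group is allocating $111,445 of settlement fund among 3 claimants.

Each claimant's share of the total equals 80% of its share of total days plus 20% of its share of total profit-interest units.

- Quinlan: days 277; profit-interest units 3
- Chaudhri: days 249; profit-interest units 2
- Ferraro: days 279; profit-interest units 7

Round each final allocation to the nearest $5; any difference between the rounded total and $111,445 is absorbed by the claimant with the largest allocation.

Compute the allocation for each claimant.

Quinlan: $36,250 · Chaudhri: $31,290 · Ferraro: $43,905

Totals — days 805, profit-interest units 12.
Blended shares (80% days + 20% profit-interest units): Quinlan 0.3253; Chaudhri 0.2808; Ferraro 0.3939.
Unrounded shares: Quinlan 36,250.77; Chaudhri 31,292.28; Ferraro 43,901.95.
Rounded to nearest $5: Quinlan $36,250; Chaudhri $31,290; Ferraro $43,900. Sum = $111,440.
Difference $111,445 − $111,440 = +$5 applied to largest allocation (Ferraro): Ferraro becomes $43,905.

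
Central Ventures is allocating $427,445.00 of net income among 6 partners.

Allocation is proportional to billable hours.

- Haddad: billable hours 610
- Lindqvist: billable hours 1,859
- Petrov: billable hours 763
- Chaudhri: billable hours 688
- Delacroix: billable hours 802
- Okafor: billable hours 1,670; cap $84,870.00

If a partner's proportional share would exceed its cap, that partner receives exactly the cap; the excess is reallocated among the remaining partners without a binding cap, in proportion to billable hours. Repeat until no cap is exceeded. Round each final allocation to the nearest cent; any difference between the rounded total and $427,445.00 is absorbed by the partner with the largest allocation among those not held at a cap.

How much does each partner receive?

Haddad: $44,254.71 · Lindqvist: $134,868.06 · Petrov: $55,354.66 · Chaudhri: $49,913.51 · Delacroix: $58,184.06 · Okafor: $84,870.00

Combined billable hours = 6,392.
Unconstrained shares: Haddad 40,791.8414; Lindqvist 124,314.8084; Petrov 51,023.2376; Chaudhri 46,007.8473; Delacroix 53,631.2406; Okafor 111,676.0247.
Capped: Okafor ($84,870.00); remaining pool $342,575.00 reallocated over remaining billable hours 4,722.
Redistributed shares: Haddad 44,254.7120 → $44,254.71; Lindqvist 134,868.0485 → $134,868.05; Petrov 55,354.6643 → $55,354.66; Chaudhri 49,913.5112 → $49,913.51; Delacroix 58,184.0640 → $58,184.06.
Rounding difference +$0.01 applied to Lindqvist → $134,868.06.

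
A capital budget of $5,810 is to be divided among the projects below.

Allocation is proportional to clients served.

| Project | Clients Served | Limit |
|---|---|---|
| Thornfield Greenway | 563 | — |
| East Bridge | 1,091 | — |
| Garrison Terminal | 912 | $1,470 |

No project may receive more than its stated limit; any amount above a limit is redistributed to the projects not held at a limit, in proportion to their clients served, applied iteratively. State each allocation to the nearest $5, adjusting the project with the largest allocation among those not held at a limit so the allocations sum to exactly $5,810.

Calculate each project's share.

Sum of clients served: 2,566.
Proportional shares (ignoring caps): Thornfield Greenway 1,274.76; East Bridge 2,470.27; Garrison Terminal 2,064.97.
Held at cap: Garrison Terminal ($1,470); remaining pool $4,340 reallocated over remaining clients served 1,654.
Shares after redistribution: Thornfield Greenway 1,477.28 → $1,475; East Bridge 2,862.72 → $2,865.

Thornfield Greenway: $1,475 | East Bridge: $2,865 | Garrison Terminal: $1,470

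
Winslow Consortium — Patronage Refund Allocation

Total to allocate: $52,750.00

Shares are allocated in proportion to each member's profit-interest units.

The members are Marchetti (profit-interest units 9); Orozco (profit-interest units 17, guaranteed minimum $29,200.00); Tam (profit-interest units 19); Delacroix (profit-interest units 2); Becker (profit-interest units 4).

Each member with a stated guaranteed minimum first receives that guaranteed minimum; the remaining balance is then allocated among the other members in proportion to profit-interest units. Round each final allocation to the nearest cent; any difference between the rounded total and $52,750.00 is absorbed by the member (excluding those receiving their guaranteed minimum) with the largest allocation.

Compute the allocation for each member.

Fund the minimums — Orozco $29,200.00. Residual $23,550.00.
Residual split over remaining profit-interest units 34: Marchetti 6,233.8235 → $6,233.82; Tam 13,160.2941 → $13,160.29; Delacroix 1,385.2941 → $1,385.29; Becker 2,770.5882 → $2,770.59.
Rounding difference +$0.01 applied to Tam → $13,160.30.

Marchetti: $6,233.82; Orozco: $29,200.00; Tam: $13,160.30; Delacroix: $1,385.29; Becker: $2,770.59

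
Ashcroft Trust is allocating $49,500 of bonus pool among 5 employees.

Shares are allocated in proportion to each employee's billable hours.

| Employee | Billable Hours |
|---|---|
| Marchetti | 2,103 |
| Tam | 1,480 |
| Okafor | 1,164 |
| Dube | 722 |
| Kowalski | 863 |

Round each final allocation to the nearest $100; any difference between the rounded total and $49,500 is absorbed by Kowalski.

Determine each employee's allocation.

Marchetti: $16,400 | Tam: $11,600 | Okafor: $9,100 | Dube: $5,600 | Kowalski: $6,800

Combined billable hours = 6,332.
Pro-rata amounts: Marchetti 2,103/6,332 × $49,500 = 16,440.07; Tam 1,480/6,332 × $49,500 = 11,569.80; Okafor 1,164/6,332 × $49,500 = 9,099.49; Dube 722/6,332 × $49,500 = 5,644.19; Kowalski 863/6,332 × $49,500 = 6,746.45.
Rounded to nearest $100: Marchetti $16,400; Tam $11,600; Okafor $9,100; Dube $5,600; Kowalski $6,700. Sum = $49,400.
Difference $49,500 − $49,400 = +$100 applied to Kowalski: Kowalski becomes $6,800.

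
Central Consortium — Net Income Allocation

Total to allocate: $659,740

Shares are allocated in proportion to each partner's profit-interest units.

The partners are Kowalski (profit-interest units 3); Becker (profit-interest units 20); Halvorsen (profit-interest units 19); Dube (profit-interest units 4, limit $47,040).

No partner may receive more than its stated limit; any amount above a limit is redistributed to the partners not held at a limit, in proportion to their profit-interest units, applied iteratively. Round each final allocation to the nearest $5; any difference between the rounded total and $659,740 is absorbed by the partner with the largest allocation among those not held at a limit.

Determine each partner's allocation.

Sum of profit-interest units: 46.
Proportional shares (ignoring caps): Kowalski 43,026.52; Becker 286,843.48; Halvorsen 272,501.30; Dube 57,368.70.
Cap binds for Dube ($47,040); remaining pool $612,700 reallocated over remaining profit-interest units 42.
Remaining shares: Kowalski 43,764.29 → $43,765; Becker 291,761.90 → $291,760; Halvorsen 277,173.81 → $277,175.

Kowalski: $43,765 | Becker: $291,760 | Halvorsen: $277,175 | Dube: $47,040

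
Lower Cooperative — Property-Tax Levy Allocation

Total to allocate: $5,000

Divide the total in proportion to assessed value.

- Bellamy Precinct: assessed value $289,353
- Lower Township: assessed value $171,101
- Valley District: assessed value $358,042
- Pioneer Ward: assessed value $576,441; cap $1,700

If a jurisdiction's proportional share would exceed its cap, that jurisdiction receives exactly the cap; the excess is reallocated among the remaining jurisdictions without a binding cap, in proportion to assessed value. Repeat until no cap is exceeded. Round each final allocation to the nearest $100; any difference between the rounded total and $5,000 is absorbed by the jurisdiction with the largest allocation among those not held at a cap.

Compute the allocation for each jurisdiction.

Bellamy Precinct: $1,200 | Lower Township: $700 | Valley District: $1,400 | Pioneer Ward: $1,700

Sum of assessed value: 1,394,937.
Proportional shares (ignoring caps): Bellamy Precinct 1,037.15; Lower Township 613.29; Valley District 1,283.36; Pioneer Ward 2,066.19.
Capped: Pioneer Ward ($1,700); remaining pool $3,300 reallocated over remaining assessed value 818,496.
Redistributed shares: Bellamy Precinct 1,166.61 → $1,200; Lower Township 689.84 → $700; Valley District 1,443.55 → $1,400.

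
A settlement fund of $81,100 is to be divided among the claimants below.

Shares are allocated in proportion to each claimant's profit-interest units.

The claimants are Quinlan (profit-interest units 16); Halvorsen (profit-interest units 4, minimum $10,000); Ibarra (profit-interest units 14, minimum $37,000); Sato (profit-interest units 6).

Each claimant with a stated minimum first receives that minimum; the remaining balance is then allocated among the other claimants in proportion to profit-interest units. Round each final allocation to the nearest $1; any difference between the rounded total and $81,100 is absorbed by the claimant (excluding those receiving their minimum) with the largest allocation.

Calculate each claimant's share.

Fund the minimums — Halvorsen $10,000; Ibarra $37,000. Residual $34,100.
Residual split over remaining profit-interest units 22: Quinlan 24,800.00 → $24,800; Sato 9,300.00 → $9,300.

Quinlan: $24,800; Halvorsen: $10,000; Ibarra: $37,000; Sato: $9,300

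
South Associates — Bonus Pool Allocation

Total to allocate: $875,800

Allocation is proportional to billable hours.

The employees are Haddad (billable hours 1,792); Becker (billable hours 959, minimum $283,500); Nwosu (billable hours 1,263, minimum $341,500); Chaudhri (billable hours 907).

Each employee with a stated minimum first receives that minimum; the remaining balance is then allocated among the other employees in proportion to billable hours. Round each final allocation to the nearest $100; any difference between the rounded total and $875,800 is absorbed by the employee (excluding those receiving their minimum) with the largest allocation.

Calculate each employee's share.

Minimums first: Becker $283,500; Nwosu $341,500. Residual $250,800.
Residual split over remaining billable hours 2,699: Haddad 166,518.56 → $166,500; Chaudhri 84,281.44 → $84,300.

Haddad: $166,500 | Becker: $283,500 | Nwosu: $341,500 | Chaudhri: $84,300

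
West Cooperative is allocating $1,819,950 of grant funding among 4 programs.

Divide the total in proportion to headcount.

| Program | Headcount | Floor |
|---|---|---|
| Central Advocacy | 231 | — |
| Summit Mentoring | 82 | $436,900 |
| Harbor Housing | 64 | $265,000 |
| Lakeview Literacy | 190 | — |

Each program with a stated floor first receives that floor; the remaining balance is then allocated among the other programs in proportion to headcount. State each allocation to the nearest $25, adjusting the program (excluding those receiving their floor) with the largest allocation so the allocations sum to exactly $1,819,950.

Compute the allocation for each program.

Central Advocacy: $613,475 | Summit Mentoring: $436,900 | Harbor Housing: $265,000 | Lakeview Literacy: $504,575

Guaranteed amounts: Summit Mentoring $436,900; Harbor Housing $265,000. Residual $1,118,050.
Residual split over remaining headcount 421: Central Advocacy 613,466.86 → $613,475; Lakeview Literacy 504,583.14 → $504,575.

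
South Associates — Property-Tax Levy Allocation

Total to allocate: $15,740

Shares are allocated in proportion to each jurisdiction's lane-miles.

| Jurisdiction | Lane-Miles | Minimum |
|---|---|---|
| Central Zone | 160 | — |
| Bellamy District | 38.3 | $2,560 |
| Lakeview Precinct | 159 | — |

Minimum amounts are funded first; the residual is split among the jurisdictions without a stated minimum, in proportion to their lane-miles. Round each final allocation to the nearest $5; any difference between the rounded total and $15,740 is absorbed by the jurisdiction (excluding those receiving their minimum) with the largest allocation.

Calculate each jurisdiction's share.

Central Zone: $6,610 | Bellamy District: $2,560 | Lakeview Precinct: $6,570

Minimums first: Bellamy District $2,560. Remaining pool $13,180.
Remaining pool split over remaining lane-miles 319: Central Zone 6,610.66 → $6,610; Lakeview Precinct 6,569.34 → $6,570.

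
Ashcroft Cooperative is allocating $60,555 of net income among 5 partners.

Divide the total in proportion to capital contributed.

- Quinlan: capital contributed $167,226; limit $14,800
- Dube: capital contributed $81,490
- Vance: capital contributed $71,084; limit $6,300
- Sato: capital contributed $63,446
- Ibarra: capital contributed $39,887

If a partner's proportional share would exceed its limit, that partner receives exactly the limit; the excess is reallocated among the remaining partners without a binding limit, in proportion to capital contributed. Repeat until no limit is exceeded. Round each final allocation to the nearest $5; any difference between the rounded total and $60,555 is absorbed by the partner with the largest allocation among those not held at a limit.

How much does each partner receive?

Total capital contributed = 423,133.
Pro-rata shares before constraints: Quinlan 23,931.89; Dube 11,662.12; Vance 10,172.90; Sato 9,079.82; Ibarra 5,708.27.
Held at cap: Quinlan ($14,800), Vance ($6,300); residual $39,455 reallocated over remaining capital contributed 184,823.
Redistributed shares: Dube 17,396.04 → $17,395; Sato 13,544.10 → $13,545; Ibarra 8,514.86 → $8,515.

Quinlan: $14,800 | Dube: $17,395 | Vance: $6,300 | Sato: $13,545 | Ibarra: $8,515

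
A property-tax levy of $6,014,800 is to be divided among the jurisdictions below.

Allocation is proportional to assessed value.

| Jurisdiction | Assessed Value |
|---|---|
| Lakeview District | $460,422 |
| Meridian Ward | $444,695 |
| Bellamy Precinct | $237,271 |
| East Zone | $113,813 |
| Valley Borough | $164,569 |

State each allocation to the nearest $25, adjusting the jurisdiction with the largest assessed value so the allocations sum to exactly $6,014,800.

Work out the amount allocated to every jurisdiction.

Lakeview District: $1,949,200; Meridian Ward: $1,882,600; Bellamy Precinct: $1,004,475; East Zone: $481,825; Valley Borough: $696,700

Assessed value total: 460,422 + 444,695 + 237,271 + 113,813 + 164,569 = 1,420,770.
Raw shares: Lakeview District 1,949,186.88; Meridian Ward 1,882,606.96; Bellamy Precinct 1,004,481.80; East Zone 481,824.95; Valley Borough 696,699.41.
Rounded to nearest $25: Lakeview District $1,949,175; Meridian Ward $1,882,600; Bellamy Precinct $1,004,475; East Zone $481,825; Valley Borough $696,700. Sum = $6,014,775.
Difference $6,014,800 − $6,014,775 = +$25 applied to largest assessed value (Lakeview District): Lakeview District becomes $1,949,200.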